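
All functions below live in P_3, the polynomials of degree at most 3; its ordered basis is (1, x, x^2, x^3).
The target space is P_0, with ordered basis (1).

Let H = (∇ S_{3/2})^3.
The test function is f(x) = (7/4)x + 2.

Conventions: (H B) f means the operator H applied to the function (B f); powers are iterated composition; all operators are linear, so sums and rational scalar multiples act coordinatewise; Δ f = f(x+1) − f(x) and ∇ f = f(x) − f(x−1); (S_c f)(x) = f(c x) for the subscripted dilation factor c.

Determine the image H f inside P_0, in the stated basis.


the result is g(x) = 0

S_{3/2} f = (21/8)x + 2
∇ S_{3/2} f = 21/8
S_{3/2} (∇ S_{3/2}) f = 21/8
∇ S_{3/2} (∇ S_{3/2}) f = 0
S_{3/2} (∇ S_{3/2}) (∇ S_{3/2}) f = 0
∇ S_{3/2} (∇ S_{3/2}) (∇ S_{3/2}) f = 0


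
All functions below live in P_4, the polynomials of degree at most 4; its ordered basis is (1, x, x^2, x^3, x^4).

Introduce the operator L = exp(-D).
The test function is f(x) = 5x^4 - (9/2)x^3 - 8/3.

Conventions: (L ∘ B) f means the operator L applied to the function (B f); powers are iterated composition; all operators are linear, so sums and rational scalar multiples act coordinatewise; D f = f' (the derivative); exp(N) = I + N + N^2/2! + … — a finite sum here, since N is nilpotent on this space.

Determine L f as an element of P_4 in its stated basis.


order-1 term: -20x^3 + (27/2)x^2
order-2 term: 30x^2 - (27/2)x
order-3 term: -20x + 9/2
order-4 term: 5
the series for exp(-D) f terminates at order 4
exp(-D) f = 5x^4 - (49/2)x^3 + (87/2)x^2 - (67/2)x + 41/6

the result is g(x) = 5x^4 - (49/2)x^3 + (87/2)x^2 - (67/2)x + 41/6


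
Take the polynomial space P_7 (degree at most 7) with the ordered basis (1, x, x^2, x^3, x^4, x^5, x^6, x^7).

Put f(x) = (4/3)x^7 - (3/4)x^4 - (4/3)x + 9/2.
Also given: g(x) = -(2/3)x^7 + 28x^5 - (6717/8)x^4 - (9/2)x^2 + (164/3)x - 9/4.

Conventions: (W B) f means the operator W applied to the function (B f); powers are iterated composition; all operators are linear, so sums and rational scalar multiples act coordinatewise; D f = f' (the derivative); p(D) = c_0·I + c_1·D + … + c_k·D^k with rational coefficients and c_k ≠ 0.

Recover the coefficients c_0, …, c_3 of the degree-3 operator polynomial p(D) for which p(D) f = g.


D^0 f = (4/3)x^7 - (3/4)x^4 - (4/3)x + 9/2
D^1 f = (28/3)x^6 - 3x^3 - 4/3
D^2 f = 56x^5 - 9x^2
D^3 f = 280x^4 - 18x
matching coefficients of g against c_0 f + c_1 Df + … from the top degree down determines the c_i
solution: c_0 = -1/2, c_1 = 0, c_2 = 1/2, c_3 = -3

c_0 = -1/2, c_1 = 0, c_2 = 1/2, c_3 = -3


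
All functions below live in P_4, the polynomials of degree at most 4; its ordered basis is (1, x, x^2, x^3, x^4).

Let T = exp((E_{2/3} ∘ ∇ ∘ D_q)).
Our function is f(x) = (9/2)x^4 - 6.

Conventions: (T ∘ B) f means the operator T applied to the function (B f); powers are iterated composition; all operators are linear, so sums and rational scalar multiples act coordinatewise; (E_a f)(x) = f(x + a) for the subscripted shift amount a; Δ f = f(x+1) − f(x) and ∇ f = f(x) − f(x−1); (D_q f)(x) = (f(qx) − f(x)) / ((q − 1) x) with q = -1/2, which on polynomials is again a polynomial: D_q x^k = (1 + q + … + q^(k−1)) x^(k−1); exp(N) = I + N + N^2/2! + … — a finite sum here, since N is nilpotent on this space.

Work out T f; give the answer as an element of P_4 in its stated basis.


order-1 term: (135/16)x^2 + (45/16)x + 15/16
order-2 term: 135/64
the series for exp((E_{2/3} ∘ ∇ ∘ D_q)) f terminates at order 2
exp((E_{2/3} ∘ ∇ ∘ D_q)) f = (9/2)x^4 + (135/16)x^2 + (45/16)x - 189/64

g(x) = (9/2)x^4 + (135/16)x^2 + (45/16)x - 189/64


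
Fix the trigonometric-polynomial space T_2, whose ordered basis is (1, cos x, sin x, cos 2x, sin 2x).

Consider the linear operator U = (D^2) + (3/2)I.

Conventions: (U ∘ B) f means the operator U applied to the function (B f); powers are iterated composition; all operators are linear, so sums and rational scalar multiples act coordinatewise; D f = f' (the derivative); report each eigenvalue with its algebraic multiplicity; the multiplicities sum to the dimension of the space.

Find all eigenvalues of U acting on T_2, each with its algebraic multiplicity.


λ = -5/2 (multiplicity 2), λ = 1/2 (multiplicity 2), λ = 3/2 (multiplicity 1)

image of 1: 3/2
image of cos x: (1/2)cos x
image of sin x: (1/2)sin x
image of cos 2x: -(5/2)cos 2x
image of sin 2x: -(5/2)sin 2x
the matrix is diagonal; its diagonal is (3/2, 1/2, 1/2, -5/2, -5/2)
for a triangular matrix the eigenvalues are the diagonal entries, with algebraic multiplicity their repetition count


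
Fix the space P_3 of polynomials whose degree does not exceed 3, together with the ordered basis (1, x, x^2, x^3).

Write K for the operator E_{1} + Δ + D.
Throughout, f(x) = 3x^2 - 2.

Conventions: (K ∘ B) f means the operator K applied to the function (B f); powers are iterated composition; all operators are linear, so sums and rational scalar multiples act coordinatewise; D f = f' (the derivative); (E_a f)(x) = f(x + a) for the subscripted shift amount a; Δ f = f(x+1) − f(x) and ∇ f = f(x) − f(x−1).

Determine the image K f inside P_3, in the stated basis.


E_{1} f = 3x^2 + 6x + 1
Δ f = 6x + 3
D f = 6x
(E_{1} + Δ + D) f = 3x^2 + 18x + 4

g(x) = 3x^2 + 18x + 4


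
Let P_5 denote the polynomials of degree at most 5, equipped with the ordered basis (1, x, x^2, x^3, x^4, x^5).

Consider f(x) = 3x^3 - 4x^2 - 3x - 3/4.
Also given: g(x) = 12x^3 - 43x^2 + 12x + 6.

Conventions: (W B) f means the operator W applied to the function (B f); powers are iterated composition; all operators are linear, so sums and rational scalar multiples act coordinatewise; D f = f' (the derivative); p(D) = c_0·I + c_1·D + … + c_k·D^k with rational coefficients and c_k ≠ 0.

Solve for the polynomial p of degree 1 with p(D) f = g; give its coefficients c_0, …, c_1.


p(D) = 4·I − 3·D, i.e. c_0 = 4, c_1 = -3

D^0 f = 3x^3 - 4x^2 - 3x - 3/4
D^1 f = 9x^2 - 8x - 3
matching coefficients of g against c_0 f + c_1 Df + … from the top degree down determines the c_i
solution: c_0 = 4, c_1 = -3


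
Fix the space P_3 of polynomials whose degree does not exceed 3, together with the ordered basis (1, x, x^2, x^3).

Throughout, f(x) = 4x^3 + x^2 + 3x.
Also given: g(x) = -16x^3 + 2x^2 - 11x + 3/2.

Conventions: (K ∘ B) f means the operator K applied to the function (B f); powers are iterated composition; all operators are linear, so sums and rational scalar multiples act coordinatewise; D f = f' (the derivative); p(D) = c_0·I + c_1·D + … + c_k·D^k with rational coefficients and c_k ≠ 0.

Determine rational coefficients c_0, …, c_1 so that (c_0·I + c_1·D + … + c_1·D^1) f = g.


D^0 f = 4x^3 + x^2 + 3x
D^1 f = 12x^2 + 2x + 3
matching coefficients of g against c_0 f + c_1 Df + … from the top degree down determines the c_i
solution: c_0 = -4, c_1 = 1/2

p(D) = -4·I + (1/2)·D, i.e. c_0 = -4, c_1 = 1/2


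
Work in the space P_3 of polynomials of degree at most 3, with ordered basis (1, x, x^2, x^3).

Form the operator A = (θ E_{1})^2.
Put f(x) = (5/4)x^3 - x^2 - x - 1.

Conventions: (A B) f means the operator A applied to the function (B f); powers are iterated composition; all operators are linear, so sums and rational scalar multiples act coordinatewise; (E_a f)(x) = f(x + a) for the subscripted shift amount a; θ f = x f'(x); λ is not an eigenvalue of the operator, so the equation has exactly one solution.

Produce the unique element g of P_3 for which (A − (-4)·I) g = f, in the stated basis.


g(x) = (5/52)x^3 - (101/208)x^2 - (41/520)x - 1/4

write g with unknown coordinates in the stated basis and equate coefficients in (A − (-4)·I) g = f
solving from the highest basis element down gives g = (5/52)x^3 - (101/208)x^2 - (41/520)x - 1/4
check: A g = (45/52)x^3 + (49/52)x^2 - (89/130)x
so A g − (-4)·g = (5/4)x^3 - x^2 - x - 1 = f ✓


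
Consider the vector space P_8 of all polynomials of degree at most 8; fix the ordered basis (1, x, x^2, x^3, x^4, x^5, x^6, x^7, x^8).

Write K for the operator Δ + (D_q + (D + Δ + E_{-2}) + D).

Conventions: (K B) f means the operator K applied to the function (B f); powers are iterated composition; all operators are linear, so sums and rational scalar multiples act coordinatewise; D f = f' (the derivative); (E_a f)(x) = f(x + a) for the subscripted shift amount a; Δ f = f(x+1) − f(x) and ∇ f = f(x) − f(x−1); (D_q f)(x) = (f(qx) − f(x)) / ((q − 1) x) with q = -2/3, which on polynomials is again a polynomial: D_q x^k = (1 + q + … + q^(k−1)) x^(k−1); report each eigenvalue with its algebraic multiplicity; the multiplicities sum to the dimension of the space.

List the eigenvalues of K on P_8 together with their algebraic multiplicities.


λ = 1 (multiplicity 9)

image of 1: 1
image of x: x + 3
image of x^2: x^2 + (13/3)x + 6
image of x^3: x^3 + (61/9)x^2 + 18x - 6
image of x^4: x^4 + (229/27)x^3 + 36x^2 - 24x + 18
image of x^5: x^5 + (865/81)x^4 + 60x^3 - 60x^2 + 90x - 30
image of x^6: x^6 + (3049/243)x^5 + 90x^4 - 120x^3 + 270x^2 - 180x + 66
image of x^7: x^7 + (10669/729)x^6 + 126x^5 - 210x^4 + 630x^3 - 630x^2 + 462x - 126
image of x^8: x^8 + (36253/2187)x^7 + 168x^6 - 336x^5 + 1260x^4 - 1680x^3 + 1848x^2 - 1008x + 258
the matrix is upper triangular; its diagonal is (1, 1, 1, 1, 1, 1, 1, 1, 1)
for a triangular matrix the eigenvalues are the diagonal entries, with algebraic multiplicity their repetition count


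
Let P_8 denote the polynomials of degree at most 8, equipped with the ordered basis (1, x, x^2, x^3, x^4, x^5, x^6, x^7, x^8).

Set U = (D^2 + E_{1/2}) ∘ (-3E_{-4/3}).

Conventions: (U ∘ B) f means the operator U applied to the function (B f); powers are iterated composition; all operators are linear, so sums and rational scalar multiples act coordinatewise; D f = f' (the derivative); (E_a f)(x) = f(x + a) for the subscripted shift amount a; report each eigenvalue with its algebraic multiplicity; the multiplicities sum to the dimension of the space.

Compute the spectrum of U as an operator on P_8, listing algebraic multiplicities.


image of 1: -3
image of x: -3x + 5/2
image of x^2: -3x^2 + 5x - 97/12
image of x^3: -3x^3 + (15/2)x^2 - (97/4)x + 1853/72
image of x^4: -3x^4 + 10x^3 - (97/2)x^2 + (1853/18)x - 28273/432
image of x^5: -3x^5 + (25/2)x^4 - (485/6)x^3 + (9265/36)x^2 - (141365/432)x + 371765/2592
image of x^6: -3x^6 + 15x^5 - (485/4)x^4 + (9265/18)x^3 - (141365/144)x^2 + (371765/432)x - 4439305/15552
image of x^7: -3x^7 + (35/2)x^6 - (679/4)x^5 + (64855/72)x^4 - (989555/432)x^3 + (2602355/864)x^2 - (31075135/15552)x + 49623341/93312
image of x^8: -3x^8 + 20x^7 - (679/3)x^6 + (12971/9)x^5 - (989555/216)x^4 + (2602355/324)x^3 - (31075135/3888)x^2 + (49623341/11664)x - 528872929/559872
the matrix is upper triangular; its diagonal is (-3, -3, -3, -3, -3, -3, -3, -3, -3)
for a triangular matrix the eigenvalues are the diagonal entries, with algebraic multiplicity their repetition count

λ = -3 (multiplicity 9)


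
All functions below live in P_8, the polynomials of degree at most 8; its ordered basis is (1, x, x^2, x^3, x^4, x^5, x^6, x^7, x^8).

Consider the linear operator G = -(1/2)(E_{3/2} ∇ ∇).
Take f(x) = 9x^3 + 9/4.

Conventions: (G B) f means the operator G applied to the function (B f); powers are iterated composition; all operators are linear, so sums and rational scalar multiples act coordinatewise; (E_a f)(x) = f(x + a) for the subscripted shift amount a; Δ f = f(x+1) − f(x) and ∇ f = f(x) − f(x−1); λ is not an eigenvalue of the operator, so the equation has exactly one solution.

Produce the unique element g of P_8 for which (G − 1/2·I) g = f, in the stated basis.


the image equals g(x) = -18x^3 + 108x + 99/2

write g with unknown coordinates in the stated basis and equate coefficients in (G − 1/2·I) g = f
solving from the highest basis element down gives g = -18x^3 + 108x + 99/2
check: G g = 54x + 27
so G g − 1/2·g = 9x^3 + 9/4 = f ✓


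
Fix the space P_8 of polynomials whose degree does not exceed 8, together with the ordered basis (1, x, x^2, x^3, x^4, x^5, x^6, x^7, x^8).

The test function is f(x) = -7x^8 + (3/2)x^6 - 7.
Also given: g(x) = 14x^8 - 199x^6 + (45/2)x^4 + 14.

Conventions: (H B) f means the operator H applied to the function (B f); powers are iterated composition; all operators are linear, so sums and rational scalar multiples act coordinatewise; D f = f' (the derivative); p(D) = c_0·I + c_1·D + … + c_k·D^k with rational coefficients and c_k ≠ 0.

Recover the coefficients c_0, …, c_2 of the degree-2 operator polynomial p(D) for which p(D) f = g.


c_0 = -2, c_1 = 0, c_2 = 1/2

D^0 f = -7x^8 + (3/2)x^6 - 7
D^1 f = -56x^7 + 9x^5
D^2 f = -392x^6 + 45x^4
matching coefficients of g against c_0 f + c_1 Df + … from the top degree down determines the c_i
solution: c_0 = -2, c_1 = 0, c_2 = 1/2


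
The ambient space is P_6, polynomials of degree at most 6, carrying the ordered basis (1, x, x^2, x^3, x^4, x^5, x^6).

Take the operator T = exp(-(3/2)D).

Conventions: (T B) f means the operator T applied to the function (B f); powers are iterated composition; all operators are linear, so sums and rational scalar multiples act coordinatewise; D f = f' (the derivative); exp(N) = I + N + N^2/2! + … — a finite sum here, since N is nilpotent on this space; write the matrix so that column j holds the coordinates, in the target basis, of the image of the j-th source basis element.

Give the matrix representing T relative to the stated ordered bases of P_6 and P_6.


the matrix is [[1, -3/2, 9/4, -27/8, 81/16, -243/32, 729/64]; [0, 1, -3, 27/4, -27/2, 405/16, -729/16]; [0, 0, 1, -9/2, 27/2, -135/4, 1215/16]; [0, 0, 0, 1, -6, 45/2, -135/2]; [0, 0, 0, 0, 1, -15/2, 135/4]; [0, 0, 0, 0, 0, 1, -9]; [0, 0, 0, 0, 0, 0, 1]] (rows listed top to bottom)

image of 1: 1
image of x: x - 3/2
image of x^2: x^2 - 3x + 9/4
image of x^3: x^3 - (9/2)x^2 + (27/4)x - 27/8
image of x^4: x^4 - 6x^3 + (27/2)x^2 - (27/2)x + 81/16
image of x^5: x^5 - (15/2)x^4 + (45/2)x^3 - (135/4)x^2 + (405/16)x - 243/32
image of x^6: x^6 - 9x^5 + (135/4)x^4 - (135/2)x^3 + (1215/16)x^2 - (729/16)x + 729/64
each image's coordinates form column j of the matrix


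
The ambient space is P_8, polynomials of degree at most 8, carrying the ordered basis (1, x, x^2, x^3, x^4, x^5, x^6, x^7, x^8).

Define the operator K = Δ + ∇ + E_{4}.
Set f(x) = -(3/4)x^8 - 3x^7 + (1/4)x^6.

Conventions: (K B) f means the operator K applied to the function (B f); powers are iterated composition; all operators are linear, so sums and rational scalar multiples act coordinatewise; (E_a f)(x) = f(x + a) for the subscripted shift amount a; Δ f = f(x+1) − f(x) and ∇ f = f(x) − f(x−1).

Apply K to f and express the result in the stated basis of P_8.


Δ f = -6x^7 - 42x^6 - (207/2)x^5 - (615/4)x^4 - 142x^3 - (321/4)x^2 - (51/2)x - 7/2
∇ f = -6x^7 + (45/2)x^5 - (225/4)x^4 + 68x^3 - (183/4)x^2 + (33/2)x - 5/2
E_{4} f = -(3/4)x^8 - 27x^7 - (1679/4)x^6 - 3690x^5 - 20100x^4 - 69568x^3 - 149568x^2 - 182784x - 97280
(Δ + ∇ + E_{4}) f = -(3/4)x^8 - 39x^7 - (1847/4)x^6 - 3771x^5 - 20310x^4 - 69642x^3 - 149694x^2 - 182793x - 97286

the image equals g(x) = -(3/4)x^8 - 39x^7 - (1847/4)x^6 - 3771x^5 - 20310x^4 - 69642x^3 - 149694x^2 - 182793x - 97286


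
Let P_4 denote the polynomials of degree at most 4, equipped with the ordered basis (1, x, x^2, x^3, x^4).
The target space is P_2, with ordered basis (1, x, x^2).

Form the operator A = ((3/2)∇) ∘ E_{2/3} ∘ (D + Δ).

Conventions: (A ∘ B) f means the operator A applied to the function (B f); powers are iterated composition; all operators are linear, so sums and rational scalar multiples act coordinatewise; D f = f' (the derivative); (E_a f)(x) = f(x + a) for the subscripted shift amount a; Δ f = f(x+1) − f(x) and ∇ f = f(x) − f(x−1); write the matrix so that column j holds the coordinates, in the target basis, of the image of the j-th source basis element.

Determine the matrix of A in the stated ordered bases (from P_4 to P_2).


the matrix is [[0, 0, 6, 15/2, 13]; [0, 0, 0, 18, 30]; [0, 0, 0, 0, 36]] (rows listed top to bottom)

image of 1: 0
image of x: 0
image of x^2: 6
image of x^3: 18x + 15/2
image of x^4: 36x^2 + 30x + 13
each image's coordinates form column j of the matrix


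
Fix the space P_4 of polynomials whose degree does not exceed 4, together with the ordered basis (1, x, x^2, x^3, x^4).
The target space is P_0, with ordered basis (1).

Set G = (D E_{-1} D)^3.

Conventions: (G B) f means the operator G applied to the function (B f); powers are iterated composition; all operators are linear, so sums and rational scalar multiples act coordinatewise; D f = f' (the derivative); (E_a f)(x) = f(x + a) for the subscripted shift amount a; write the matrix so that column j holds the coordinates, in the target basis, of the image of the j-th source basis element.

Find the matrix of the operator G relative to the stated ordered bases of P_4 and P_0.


the matrix is [[0, 0, 0, 0, 0]] (rows listed top to bottom)

image of 1: 0
image of x: 0
image of x^2: 0
image of x^3: 0
image of x^4: 0
each image's coordinates form column j of the matrix


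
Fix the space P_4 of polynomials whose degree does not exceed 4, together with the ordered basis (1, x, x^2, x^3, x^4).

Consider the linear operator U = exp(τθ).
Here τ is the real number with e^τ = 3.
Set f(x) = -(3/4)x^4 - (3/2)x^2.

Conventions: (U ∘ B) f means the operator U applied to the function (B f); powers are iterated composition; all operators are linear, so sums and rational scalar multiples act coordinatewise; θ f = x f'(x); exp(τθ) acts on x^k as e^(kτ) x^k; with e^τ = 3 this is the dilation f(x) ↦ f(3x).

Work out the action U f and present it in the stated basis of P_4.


exp(τθ) x^k = e^(kτ) x^k; with e^τ = 3 this sends x^k to 3^k x^k
x^2 ↦ 9 x^2
x^4 ↦ 81 x^4
applying this coordinatewise to f: exp(τθ) f = -(243/4)x^4 - (27/2)x^2

the image equals g(x) = -(243/4)x^4 - (27/2)x^2


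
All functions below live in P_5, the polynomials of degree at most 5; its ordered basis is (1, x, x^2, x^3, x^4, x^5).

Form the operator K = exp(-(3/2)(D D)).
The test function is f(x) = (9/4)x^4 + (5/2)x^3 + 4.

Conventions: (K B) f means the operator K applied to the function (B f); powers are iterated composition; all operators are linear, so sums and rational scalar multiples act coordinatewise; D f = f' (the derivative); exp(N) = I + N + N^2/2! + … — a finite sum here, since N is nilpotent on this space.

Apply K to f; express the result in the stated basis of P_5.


the image equals g(x) = (9/4)x^4 + (5/2)x^3 - (81/2)x^2 - (45/2)x + 259/4

order-1 term: -(81/2)x^2 - (45/2)x
order-2 term: 243/4
the series for exp(-(3/2)(D D)) f terminates at order 2
exp(-(3/2)(D D)) f = (9/4)x^4 + (5/2)x^3 - (81/2)x^2 - (45/2)x + 259/4


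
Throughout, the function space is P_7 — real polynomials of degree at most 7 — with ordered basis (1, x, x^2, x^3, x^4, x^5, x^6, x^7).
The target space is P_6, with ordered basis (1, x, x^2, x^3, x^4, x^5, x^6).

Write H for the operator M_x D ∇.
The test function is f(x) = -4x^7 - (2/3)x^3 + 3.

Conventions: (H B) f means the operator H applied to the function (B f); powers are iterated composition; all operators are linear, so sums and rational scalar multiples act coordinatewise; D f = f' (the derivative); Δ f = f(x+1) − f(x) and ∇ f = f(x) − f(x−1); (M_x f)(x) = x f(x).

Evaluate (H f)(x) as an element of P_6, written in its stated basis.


∇ f = -28x^6 + 84x^5 - 140x^4 + 140x^3 - 86x^2 + 30x - 14/3
D ∇ f = -168x^5 + 420x^4 - 560x^3 + 420x^2 - 172x + 30
M_x D ∇ f = -168x^6 + 420x^5 - 560x^4 + 420x^3 - 172x^2 + 30x

g(x) = -168x^6 + 420x^5 - 560x^4 + 420x^3 - 172x^2 + 30x


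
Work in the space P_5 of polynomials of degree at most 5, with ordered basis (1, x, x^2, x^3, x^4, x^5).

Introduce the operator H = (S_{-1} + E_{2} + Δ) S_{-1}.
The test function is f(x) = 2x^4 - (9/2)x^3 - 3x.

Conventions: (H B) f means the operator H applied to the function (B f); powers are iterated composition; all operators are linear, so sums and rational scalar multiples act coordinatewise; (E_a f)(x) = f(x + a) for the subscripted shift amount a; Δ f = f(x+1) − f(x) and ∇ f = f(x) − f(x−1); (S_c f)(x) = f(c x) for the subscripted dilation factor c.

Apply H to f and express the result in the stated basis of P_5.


S_{-1} f = 2x^4 + (9/2)x^3 + 3x
S_{-1} S_{-1} f = 2x^4 - (9/2)x^3 - 3x
E_{2} S_{-1} f = 2x^4 + (41/2)x^3 + 75x^2 + 121x + 74
Δ S_{-1} f = 8x^3 + (51/2)x^2 + (43/2)x + 19/2
(S_{-1} + E_{2} + Δ) S_{-1} f = 4x^4 + 24x^3 + (201/2)x^2 + (279/2)x + 167/2

the result is g(x) = 4x^4 + 24x^3 + (201/2)x^2 + (279/2)x + 167/2


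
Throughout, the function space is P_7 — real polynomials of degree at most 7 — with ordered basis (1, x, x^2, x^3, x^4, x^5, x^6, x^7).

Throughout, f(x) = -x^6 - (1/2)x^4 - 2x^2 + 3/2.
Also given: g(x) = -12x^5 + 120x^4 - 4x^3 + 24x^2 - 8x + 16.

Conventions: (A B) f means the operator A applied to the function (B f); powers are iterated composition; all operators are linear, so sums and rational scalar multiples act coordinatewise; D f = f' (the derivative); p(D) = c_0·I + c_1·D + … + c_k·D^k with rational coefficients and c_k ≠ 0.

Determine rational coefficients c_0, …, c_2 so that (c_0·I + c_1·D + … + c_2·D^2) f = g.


D^0 f = -x^6 - (1/2)x^4 - 2x^2 + 3/2
D^1 f = -6x^5 - 2x^3 - 4x
D^2 f = -30x^4 - 6x^2 - 4
matching coefficients of g against c_0 f + c_1 Df + … from the top degree down determines the c_i
solution: c_0 = 0, c_1 = 2, c_2 = -4

c_0 = 0, c_1 = 2, c_2 = -4


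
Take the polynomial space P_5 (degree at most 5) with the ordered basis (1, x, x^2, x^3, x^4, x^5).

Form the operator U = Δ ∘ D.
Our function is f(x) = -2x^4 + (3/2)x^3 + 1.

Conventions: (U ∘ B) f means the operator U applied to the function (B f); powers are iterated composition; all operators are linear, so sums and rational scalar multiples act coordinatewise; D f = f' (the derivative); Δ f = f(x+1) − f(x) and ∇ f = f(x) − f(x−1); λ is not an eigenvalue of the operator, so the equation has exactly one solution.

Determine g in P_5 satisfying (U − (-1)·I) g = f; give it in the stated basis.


write g with unknown coordinates in the stated basis and equate coefficients in (U − (-1)·I) g = f
solving from the highest basis element down gives g = -2x^4 + (3/2)x^3 + 24x^2 + 15x - 87/2
check: U g = -24x^2 - 15x + 89/2
so U g − (-1)·g = -2x^4 + (3/2)x^3 + 1 = f ✓

g(x) = -2x^4 + (3/2)x^3 + 24x^2 + 15x - 87/2


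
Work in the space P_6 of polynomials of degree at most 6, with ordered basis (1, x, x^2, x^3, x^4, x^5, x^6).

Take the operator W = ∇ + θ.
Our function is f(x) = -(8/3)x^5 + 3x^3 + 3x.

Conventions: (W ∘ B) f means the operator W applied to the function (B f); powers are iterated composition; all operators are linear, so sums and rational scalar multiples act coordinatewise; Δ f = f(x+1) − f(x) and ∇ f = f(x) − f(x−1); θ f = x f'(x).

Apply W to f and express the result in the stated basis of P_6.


∇ f = -(40/3)x^4 + (80/3)x^3 - (53/3)x^2 + (13/3)x + 10/3
θ f = -(40/3)x^5 + 9x^3 + 3x
(∇ + θ) f = -(40/3)x^5 - (40/3)x^4 + (107/3)x^3 - (53/3)x^2 + (22/3)x + 10/3

g(x) = -(40/3)x^5 - (40/3)x^4 + (107/3)x^3 - (53/3)x^2 + (22/3)x + 10/3


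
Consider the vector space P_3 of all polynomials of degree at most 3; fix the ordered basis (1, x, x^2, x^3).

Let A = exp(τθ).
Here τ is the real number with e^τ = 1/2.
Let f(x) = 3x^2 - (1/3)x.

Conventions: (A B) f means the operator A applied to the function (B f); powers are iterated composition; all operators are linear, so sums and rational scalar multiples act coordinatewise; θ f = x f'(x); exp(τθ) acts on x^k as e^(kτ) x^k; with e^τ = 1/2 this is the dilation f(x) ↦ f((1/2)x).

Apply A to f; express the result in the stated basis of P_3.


exp(τθ) x^k = e^(kτ) x^k; with e^τ = 1/2 this sends x^k to (1/2)^k x^k
x ↦ 1/2 x
x^2 ↦ 1/4 x^2
applying this coordinatewise to f: exp(τθ) f = (3/4)x^2 - (1/6)x

the image equals g(x) = (3/4)x^2 - (1/6)x


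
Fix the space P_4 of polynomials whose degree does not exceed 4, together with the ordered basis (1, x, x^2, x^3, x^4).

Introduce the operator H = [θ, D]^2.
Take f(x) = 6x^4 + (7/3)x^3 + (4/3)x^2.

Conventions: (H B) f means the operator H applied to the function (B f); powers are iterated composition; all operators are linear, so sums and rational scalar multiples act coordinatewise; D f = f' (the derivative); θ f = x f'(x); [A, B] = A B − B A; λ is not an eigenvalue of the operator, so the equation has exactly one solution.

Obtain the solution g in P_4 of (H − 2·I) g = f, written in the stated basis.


g(x) = -3x^4 - (7/6)x^3 - (56/3)x^2 - (7/2)x - 56/3

write g with unknown coordinates in the stated basis and equate coefficients in (H − 2·I) g = f
solving from the highest basis element down gives g = -3x^4 - (7/6)x^3 - (56/3)x^2 - (7/2)x - 56/3
check: H g = -36x^2 - 7x - 112/3
so H g − 2·g = 6x^4 + (7/3)x^3 + (4/3)x^2 = f ✓


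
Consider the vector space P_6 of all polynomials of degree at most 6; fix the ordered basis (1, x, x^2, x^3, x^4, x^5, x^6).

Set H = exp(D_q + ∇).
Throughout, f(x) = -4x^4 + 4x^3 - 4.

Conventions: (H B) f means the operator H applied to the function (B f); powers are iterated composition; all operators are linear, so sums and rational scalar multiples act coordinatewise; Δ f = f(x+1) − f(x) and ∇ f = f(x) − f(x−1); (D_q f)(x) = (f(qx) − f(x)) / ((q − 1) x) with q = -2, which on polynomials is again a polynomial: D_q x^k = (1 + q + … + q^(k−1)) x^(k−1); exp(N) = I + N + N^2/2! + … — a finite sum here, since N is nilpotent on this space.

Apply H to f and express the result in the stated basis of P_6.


g(x) = -4x^4 + 8x^3 + 60x^2 - 6x - 36

order-1 term: 4x^3 + 48x^2 - 28x + 8
order-2 term: 12x^2 + 18x - 50
order-3 term: 4x + 8
order-4 term: 2
the series for exp(D_q + ∇) f terminates at order 4
exp(D_q + ∇) f = -4x^4 + 8x^3 + 60x^2 - 6x - 36


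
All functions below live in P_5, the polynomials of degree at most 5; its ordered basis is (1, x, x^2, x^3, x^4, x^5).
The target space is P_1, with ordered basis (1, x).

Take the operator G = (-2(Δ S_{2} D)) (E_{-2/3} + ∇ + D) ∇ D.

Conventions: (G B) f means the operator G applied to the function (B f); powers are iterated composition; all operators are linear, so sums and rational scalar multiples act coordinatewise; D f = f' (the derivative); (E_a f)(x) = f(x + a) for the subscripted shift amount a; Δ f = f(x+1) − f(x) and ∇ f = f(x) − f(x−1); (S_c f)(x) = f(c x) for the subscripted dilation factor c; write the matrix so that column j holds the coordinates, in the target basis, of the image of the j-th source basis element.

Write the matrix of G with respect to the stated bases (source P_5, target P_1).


the matrix is [[0, 0, 0, 0, -96, -880]; [0, 0, 0, 0, 0, -960]] (rows listed top to bottom)

image of 1: 0
image of x: 0
image of x^2: 0
image of x^3: 0
image of x^4: -96
image of x^5: -960x - 880
each image's coordinates form column j of the matrix


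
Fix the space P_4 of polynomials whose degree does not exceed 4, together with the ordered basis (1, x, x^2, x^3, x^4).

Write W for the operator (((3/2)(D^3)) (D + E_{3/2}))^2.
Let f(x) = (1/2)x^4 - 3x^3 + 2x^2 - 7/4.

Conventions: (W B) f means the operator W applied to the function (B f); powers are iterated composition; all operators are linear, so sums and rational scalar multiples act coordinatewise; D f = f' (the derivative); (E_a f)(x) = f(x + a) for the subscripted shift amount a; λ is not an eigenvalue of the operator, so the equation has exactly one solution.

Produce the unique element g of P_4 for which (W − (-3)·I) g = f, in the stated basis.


write g with unknown coordinates in the stated basis and equate coefficients in (W − (-3)·I) g = f
solving from the highest basis element down gives g = (1/6)x^4 - x^3 + (2/3)x^2 - 7/12
check: W g = 0
so W g − (-3)·g = (1/2)x^4 - 3x^3 + 2x^2 - 7/4 = f ✓

the result is g(x) = (1/6)x^4 - x^3 + (2/3)x^2 - 7/12


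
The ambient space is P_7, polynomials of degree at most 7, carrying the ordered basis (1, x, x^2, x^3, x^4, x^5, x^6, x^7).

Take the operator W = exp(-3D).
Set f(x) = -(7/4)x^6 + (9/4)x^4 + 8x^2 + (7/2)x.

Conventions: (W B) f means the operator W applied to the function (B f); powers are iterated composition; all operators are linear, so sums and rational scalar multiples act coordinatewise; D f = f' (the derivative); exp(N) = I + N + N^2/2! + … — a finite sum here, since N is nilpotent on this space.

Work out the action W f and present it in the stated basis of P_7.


order-1 term: (63/2)x^5 - 27x^3 - 48x - 21/2
order-2 term: -(945/4)x^4 + (243/2)x^2 + 72
order-3 term: 945x^3 - 243x
order-4 term: -(8505/4)x^2 + 729/4
order-5 term: (5103/2)x
order-6 term: -5103/4
the series for exp(-3D) f terminates at order 6
exp(-3D) f = -(7/4)x^6 + (63/2)x^5 - 234x^4 + 918x^3 - (7987/4)x^2 + 2264x - 1032

g(x) = -(7/4)x^6 + (63/2)x^5 - 234x^4 + 918x^3 - (7987/4)x^2 + 2264x - 1032


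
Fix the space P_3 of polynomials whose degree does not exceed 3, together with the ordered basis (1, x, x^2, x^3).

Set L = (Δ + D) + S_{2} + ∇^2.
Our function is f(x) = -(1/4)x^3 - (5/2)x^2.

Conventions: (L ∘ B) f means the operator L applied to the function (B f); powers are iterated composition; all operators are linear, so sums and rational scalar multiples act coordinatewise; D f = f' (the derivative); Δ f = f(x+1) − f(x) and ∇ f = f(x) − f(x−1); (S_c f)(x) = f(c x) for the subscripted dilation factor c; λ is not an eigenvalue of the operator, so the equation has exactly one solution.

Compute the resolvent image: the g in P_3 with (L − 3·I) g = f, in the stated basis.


write g with unknown coordinates in the stated basis and equate coefficients in (L − 3·I) g = f
solving from the highest basis element down gives g = -(1/20)x^3 - (11/5)x^2 - (37/4)x - 497/40
check: L g = -(2/5)x^3 - (91/10)x^2 - (111/4)x - 1491/40
so L g − 3·g = -(1/4)x^3 - (5/2)x^2 = f ✓

the image equals g(x) = -(1/20)x^3 - (11/5)x^2 - (37/4)x - 497/40


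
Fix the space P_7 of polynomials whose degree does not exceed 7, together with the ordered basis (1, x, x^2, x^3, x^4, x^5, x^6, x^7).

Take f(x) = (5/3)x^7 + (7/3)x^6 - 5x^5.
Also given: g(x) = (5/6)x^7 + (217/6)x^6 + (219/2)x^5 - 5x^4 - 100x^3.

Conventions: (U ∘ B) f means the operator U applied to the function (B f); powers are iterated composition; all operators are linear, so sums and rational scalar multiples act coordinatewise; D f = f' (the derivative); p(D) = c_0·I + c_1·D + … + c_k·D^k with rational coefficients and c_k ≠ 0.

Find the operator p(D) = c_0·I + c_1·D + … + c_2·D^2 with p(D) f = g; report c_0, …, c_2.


p(D) = (1/2)·I + 3·D + D^2, i.e. c_0 = 1/2, c_1 = 3, c_2 = 1

D^0 f = (5/3)x^7 + (7/3)x^6 - 5x^5
D^1 f = (35/3)x^6 + 14x^5 - 25x^4
D^2 f = 70x^5 + 70x^4 - 100x^3
matching coefficients of g against c_0 f + c_1 Df + … from the top degree down determines the c_i
solution: c_0 = 1/2, c_1 = 3, c_2 = 1


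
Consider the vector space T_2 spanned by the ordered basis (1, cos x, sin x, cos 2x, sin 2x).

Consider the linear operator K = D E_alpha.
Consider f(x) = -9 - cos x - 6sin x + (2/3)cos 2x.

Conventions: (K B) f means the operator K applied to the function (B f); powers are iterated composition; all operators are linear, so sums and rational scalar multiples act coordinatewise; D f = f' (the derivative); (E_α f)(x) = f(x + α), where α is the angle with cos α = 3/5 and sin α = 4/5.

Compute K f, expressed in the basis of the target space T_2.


the image equals g(x) = -(14/5)cos x + (27/5)sin x - (32/25)cos 2x + (28/75)sin 2x

E_alpha f = -9 - (27/5)cos x - (14/5)sin x - (14/75)cos 2x - (16/25)sin 2x
D E_alpha f = -(14/5)cos x + (27/5)sin x - (32/25)cos 2x + (28/75)sin 2x


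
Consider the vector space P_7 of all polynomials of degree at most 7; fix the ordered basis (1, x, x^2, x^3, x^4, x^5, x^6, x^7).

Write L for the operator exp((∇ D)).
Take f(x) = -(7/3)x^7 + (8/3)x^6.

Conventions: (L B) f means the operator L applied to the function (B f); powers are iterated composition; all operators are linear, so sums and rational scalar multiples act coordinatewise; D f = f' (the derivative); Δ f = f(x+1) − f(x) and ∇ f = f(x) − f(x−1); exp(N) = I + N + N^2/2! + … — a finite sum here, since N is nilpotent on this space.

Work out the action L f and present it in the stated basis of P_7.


the image equals g(x) = -(7/3)x^7 + (8/3)x^6 - 98x^5 + 325x^4 - (4400/3)x^3 + 3825x^2 - 6528x + 15967/3

order-1 term: -98x^5 + 325x^4 - (1460/3)x^3 + 405x^2 - 178x + 97/3
order-2 term: -980x^3 + 3420x^2 - 4390x + 2030
order-3 term: -1960x + 3260
the series for exp((∇ D)) f terminates at order 3
exp((∇ D)) f = -(7/3)x^7 + (8/3)x^6 - 98x^5 + 325x^4 - (4400/3)x^3 + 3825x^2 - 6528x + 15967/3


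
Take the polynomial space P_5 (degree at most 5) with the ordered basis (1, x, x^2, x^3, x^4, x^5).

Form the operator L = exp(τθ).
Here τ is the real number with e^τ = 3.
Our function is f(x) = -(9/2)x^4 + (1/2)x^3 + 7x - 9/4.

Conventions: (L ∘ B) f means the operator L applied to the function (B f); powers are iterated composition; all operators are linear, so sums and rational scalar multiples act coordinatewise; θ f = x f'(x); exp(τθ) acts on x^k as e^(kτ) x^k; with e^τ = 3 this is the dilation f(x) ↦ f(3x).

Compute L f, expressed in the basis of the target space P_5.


the result is g(x) = -(729/2)x^4 + (27/2)x^3 + 21x - 9/4

exp(τθ) x^k = e^(kτ) x^k; with e^τ = 3 this sends x^k to 3^k x^k
x ↦ 3 x
x^3 ↦ 27 x^3
x^4 ↦ 81 x^4
applying this coordinatewise to f: exp(τθ) f = -(729/2)x^4 + (27/2)x^3 + 21x - 9/4


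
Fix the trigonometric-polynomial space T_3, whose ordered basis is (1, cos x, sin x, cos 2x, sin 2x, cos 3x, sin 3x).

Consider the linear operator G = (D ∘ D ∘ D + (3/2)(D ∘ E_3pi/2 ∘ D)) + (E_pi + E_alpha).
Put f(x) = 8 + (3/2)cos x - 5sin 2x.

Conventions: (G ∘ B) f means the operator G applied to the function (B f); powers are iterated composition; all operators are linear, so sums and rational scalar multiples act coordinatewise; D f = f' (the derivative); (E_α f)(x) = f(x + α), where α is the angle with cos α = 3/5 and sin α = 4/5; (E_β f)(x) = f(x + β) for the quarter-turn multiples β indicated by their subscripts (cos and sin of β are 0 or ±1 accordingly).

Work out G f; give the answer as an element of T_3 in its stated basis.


the result is g(x) = 16 - (3/5)cos x - (39/20)sin x + (176/5)cos 2x - (168/5)sin 2x

D f = -(3/2)sin x - 10cos 2x
D D f = -(3/2)cos x + 20sin 2x
D D D f = (3/2)sin x + 40cos 2x
D f = -(3/2)sin x - 10cos 2x
E_3pi/2 D f = (3/2)cos x + 10cos 2x
D E_3pi/2 D f = -(3/2)sin x - 20sin 2x
((3/2)(D ∘ E_3pi/2 ∘ D)) f = -(9/4)sin x - 30sin 2x
(D ∘ D ∘ D + (3/2)(D ∘ E_3pi/2 ∘ D)) f = -(3/4)sin x + 40cos 2x - 30sin 2x
E_pi f = 8 - (3/2)cos x - 5sin 2x
E_alpha f = 8 + (9/10)cos x - (6/5)sin x - (24/5)cos 2x + (7/5)sin 2x
(E_pi + E_alpha) f = 16 - (3/5)cos x - (6/5)sin x - (24/5)cos 2x - (18/5)sin 2x
((D ∘ D ∘ D + (3/2)(D ∘ E_3pi/2 ∘ D)) + (E_pi + E_alpha)) f = 16 - (3/5)cos x - (39/20)sin x + (176/5)cos 2x - (168/5)sin 2x


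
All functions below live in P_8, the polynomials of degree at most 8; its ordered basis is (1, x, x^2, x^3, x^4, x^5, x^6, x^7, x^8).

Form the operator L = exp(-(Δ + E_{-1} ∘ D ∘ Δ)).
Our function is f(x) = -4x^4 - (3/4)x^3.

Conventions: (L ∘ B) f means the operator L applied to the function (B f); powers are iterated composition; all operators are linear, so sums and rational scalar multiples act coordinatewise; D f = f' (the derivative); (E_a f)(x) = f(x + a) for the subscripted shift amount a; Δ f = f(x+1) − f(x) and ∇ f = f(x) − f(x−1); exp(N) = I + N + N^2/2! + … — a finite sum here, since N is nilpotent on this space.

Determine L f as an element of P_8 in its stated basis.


the image equals g(x) = -4x^4 + (61/4)x^3 + (201/4)x^2 - (311/2)x + 9/2

order-1 term: 16x^3 + (297/4)x^2 - (101/4)x + 37/2
order-2 term: -24x^2 - (585/4)x - 331/4
order-3 term: 16x + 291/4
order-4 term: -4
the series for exp(-(Δ + E_{-1} ∘ D ∘ Δ)) f terminates at order 4
exp(-(Δ + E_{-1} ∘ D ∘ Δ)) f = -4x^4 + (61/4)x^3 + (201/4)x^2 - (311/2)x + 9/2


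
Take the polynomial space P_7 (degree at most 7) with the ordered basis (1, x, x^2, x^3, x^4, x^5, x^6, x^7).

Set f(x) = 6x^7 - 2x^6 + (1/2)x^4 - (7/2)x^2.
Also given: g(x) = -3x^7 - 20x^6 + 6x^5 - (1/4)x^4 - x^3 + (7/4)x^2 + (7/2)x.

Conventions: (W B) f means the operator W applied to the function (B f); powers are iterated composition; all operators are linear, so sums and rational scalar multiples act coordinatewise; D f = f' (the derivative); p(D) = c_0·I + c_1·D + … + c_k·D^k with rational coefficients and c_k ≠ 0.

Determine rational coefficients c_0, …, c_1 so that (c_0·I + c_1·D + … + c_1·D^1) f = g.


p(D) = -(1/2)·I − (1/2)·D, i.e. c_0 = -1/2, c_1 = -1/2

D^0 f = 6x^7 - 2x^6 + (1/2)x^4 - (7/2)x^2
D^1 f = 42x^6 - 12x^5 + 2x^3 - 7x
matching coefficients of g against c_0 f + c_1 Df + … from the top degree down determines the c_i
solution: c_0 = -1/2, c_1 = -1/2


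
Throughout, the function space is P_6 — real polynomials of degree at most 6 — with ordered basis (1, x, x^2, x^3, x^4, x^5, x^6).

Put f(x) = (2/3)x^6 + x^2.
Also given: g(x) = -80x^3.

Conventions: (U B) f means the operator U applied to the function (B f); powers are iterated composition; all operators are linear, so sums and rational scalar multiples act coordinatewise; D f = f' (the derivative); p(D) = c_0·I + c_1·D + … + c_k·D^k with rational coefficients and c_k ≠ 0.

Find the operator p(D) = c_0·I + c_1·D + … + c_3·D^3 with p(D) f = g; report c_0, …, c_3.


D^0 f = (2/3)x^6 + x^2
D^1 f = 4x^5 + 2x
D^2 f = 20x^4 + 2
D^3 f = 80x^3
matching coefficients of g against c_0 f + c_1 Df + … from the top degree down determines the c_i
solution: c_0 = 0, c_1 = 0, c_2 = 0, c_3 = -1

c_0 = 0, c_1 = 0, c_2 = 0, c_3 = -1


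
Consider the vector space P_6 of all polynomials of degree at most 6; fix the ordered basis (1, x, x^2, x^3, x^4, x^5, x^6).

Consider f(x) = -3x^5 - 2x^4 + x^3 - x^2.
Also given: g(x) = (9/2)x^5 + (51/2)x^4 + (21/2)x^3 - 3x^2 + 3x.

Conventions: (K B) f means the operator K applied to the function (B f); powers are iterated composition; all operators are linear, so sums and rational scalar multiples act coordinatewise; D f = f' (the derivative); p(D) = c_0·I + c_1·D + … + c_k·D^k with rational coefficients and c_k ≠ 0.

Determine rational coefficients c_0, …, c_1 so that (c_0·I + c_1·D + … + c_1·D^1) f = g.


p(D) = -(3/2)·I − (3/2)·D, i.e. c_0 = -3/2, c_1 = -3/2

D^0 f = -3x^5 - 2x^4 + x^3 - x^2
D^1 f = -15x^4 - 8x^3 + 3x^2 - 2x
matching coefficients of g against c_0 f + c_1 Df + … from the top degree down determines the c_i
solution: c_0 = -3/2, c_1 = -3/2


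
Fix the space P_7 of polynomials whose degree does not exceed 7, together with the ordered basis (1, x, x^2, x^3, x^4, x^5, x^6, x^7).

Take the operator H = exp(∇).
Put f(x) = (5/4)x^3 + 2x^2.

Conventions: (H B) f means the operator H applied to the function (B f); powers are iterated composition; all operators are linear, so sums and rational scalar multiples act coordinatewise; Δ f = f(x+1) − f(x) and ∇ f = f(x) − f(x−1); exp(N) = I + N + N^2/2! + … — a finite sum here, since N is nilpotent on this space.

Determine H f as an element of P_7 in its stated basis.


order-1 term: (15/4)x^2 + (1/4)x - 3/4
order-2 term: (15/4)x - 7/4
order-3 term: 5/4
the series for exp(∇) f terminates at order 3
exp(∇) f = (5/4)x^3 + (23/4)x^2 + 4x - 5/4

the result is g(x) = (5/4)x^3 + (23/4)x^2 + 4x - 5/4


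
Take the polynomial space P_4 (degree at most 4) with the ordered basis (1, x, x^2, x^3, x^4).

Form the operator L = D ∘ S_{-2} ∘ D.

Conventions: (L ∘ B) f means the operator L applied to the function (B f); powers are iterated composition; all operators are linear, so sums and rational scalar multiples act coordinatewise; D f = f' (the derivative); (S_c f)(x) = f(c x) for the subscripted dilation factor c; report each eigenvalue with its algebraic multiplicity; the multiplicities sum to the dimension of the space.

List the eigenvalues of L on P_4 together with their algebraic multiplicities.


image of 1: 0
image of x: 0
image of x^2: -4
image of x^3: 24x
image of x^4: -96x^2
the matrix is upper triangular; its diagonal is (0, 0, 0, 0, 0)
for a triangular matrix the eigenvalues are the diagonal entries, with algebraic multiplicity their repetition count

λ = 0 (multiplicity 5)
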